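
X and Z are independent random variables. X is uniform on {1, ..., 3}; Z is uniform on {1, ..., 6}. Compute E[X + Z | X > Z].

4

Outcomes with X > Z: (2,1), (3,1), (3,2), each with probability 1/18.
E[X + Z | X > Z] = (3 + 4 + 5) / 3 = 4.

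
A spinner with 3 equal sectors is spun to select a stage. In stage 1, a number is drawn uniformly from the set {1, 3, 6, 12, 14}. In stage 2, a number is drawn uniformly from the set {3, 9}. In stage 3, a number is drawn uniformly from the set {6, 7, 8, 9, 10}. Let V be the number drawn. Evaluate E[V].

106/15

E[V | stage 1] = (1+3+6+12+14)/5 = 36/5.
E[V | stage 2] = (3+9)/2 = 6.
E[V | stage 3] = (6+7+8+9+10)/5 = 8.
By the law of total expectation,
E[V] = (1/3)·(36/5) + (1/3)·(6) + (1/3)·(8) = 106/15.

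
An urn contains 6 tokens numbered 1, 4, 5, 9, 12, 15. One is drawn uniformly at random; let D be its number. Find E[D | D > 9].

P(D > 9) = 1/3.
Σ over the event: 12·1/6 + 15·1/6 = 9/2.
E[D | D > 9] = (9/2) / (1/3) = 27/2.

27/2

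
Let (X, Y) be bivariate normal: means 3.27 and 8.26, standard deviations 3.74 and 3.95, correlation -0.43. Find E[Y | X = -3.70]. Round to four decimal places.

For a bivariate normal, E[Y | X=x] = μ_Y + ρ·(σ_Y/σ_X)·(x − μ_X).
E[Y | X=-3.70] = 8.26 + (-0.43)·(3.95/3.74)·(-3.70 − (3.27)) = 8.26 + (-0.45414)·(-6.97) = 11.4254.

11.4254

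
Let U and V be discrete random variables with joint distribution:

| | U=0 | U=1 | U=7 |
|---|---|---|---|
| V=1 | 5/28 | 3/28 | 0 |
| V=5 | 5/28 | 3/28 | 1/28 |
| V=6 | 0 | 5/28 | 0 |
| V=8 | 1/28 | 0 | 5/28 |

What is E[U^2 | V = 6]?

1

P(V = 6) = 5/28.
Σ U^2·P over the event = 1·(5/28) = 5/28.
E[U^2 | V = 6] = (5/28) / (5/28) = 1.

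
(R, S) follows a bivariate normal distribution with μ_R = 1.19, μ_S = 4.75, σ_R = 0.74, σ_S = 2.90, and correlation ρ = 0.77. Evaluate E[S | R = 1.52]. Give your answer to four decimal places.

The regression of S on R has slope ρ·σ_S/σ_R and passes through (μ_R, μ_S).
E[S | R=1.52] = 4.75 + (0.77)·(2.90/0.74)·(1.52 − (1.19)) = 4.75 + (3.0176)·(0.33) = 5.7458.

5.7458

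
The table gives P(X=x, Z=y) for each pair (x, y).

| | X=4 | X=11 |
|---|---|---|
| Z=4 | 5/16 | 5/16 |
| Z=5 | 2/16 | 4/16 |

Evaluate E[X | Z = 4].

15/2

P(Z = 4) = 5/8.
Σ X·P over the event = 4·(5/16) + 11·(5/16) = 75/16.
E[X | Z = 4] = (75/16) / (5/8) = 15/2.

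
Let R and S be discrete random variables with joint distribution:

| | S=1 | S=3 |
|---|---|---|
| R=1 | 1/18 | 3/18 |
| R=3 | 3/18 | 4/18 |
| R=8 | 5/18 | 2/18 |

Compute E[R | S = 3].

31/9

P(S = 3) = 1/2.
Σ R·P over the event = 1·(3/18) + 3·(4/18) + 8·(2/18) = 31/18.
E[R | S = 3] = (31/18) / (1/2) = 31/9.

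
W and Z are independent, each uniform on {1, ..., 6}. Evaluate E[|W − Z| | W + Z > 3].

68/33

P(W + Z > 3) = 11/12.
Summing |W−Z|·P(x,y) over outcomes with W + Z > 3 gives 17/9.
E[|W − Z| | W + Z > 3] = (17/9) / (11/12) = 68/33.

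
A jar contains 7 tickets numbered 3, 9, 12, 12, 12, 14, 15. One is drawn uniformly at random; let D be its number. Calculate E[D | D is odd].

9

P(D is odd) = 3/7.
Σ over the event: 3·1/7 + 9·1/7 + 15·1/7 = 27/7.
E[D | D is odd] = (27/7) / (3/7) = 9.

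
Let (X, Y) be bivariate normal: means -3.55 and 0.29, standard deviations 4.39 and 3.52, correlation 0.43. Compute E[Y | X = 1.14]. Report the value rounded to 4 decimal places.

1.9070

The regression of Y on X has slope ρ·σ_Y/σ_X and passes through (μ_X, μ_Y).
E[Y | X=1.14] = 0.29 + (0.43)·(3.52/4.39)·(1.14 − (-3.55)) = 0.29 + (0.34478)·(4.69) = 1.9070.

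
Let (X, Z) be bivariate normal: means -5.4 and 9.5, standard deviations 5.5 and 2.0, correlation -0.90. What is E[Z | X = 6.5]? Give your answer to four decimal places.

E[Z | X=x] = μ_Z + ρ(σ_Z/σ_X)(x − μ_X) for jointly normal variables.
E[Z | X=6.5] = 9.5 + (-0.90)·(2.0/5.5)·(6.5 − (-5.4)) = 9.5 + (-0.32727)·(11.9) = 5.6055.

5.6055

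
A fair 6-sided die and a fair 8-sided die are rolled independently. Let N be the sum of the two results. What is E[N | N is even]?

8

P(N is even) = 1/2.
Σ over the event: 2·1/48 + 4·1/16 + 6·5/48 + 8·1/8 + 10·5/48 + 12·1/16 + 14·1/48 = 4.
E[N | N is even] = (4) / (1/2) = 8.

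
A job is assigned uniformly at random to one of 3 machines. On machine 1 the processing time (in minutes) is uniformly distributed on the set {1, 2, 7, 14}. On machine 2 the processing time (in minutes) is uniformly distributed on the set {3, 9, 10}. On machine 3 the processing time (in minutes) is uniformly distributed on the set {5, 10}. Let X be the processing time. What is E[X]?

125/18

E[X | machine 1] = (1+2+7+14)/4 = 6.
E[X | machine 2] = (3+9+10)/3 = 22/3.
E[X | machine 3] = (5+10)/2 = 15/2.
E[X] = (1/3)·(6) + (1/3)·(22/3) + (1/3)·(15/2) = 125/18.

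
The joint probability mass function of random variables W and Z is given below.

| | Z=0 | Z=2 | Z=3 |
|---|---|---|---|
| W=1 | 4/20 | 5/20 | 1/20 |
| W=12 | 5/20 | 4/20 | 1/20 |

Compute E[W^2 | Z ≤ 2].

145/2

P(Z ≤ 2) = 9/10.
Σ W^2·P over the event = 1·(4/20) + 1·(5/20) + 144·(5/20) + 144·(4/20) = 261/4.
E[W^2 | Z ≤ 2] = (261/4) / (9/10) = 145/2.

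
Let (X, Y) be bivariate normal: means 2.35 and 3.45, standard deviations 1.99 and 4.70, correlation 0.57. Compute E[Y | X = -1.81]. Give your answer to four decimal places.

-2.1503

E[Y | X=x] = μ_Y + ρ(σ_Y/σ_X)(x − μ_X) for jointly normal variables.
E[Y | X=-1.81] = 3.45 + (0.57)·(4.70/1.99)·(-1.81 − (2.35)) = 3.45 + (1.34623)·(-4.16) = -2.1503.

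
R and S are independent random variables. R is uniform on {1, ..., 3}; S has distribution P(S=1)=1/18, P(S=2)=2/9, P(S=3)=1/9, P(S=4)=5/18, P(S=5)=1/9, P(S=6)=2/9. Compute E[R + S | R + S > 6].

P(R + S > 6) = 7/18.
Summing (R+S)·P(x,y) over outcomes with R + S > 6 gives 161/54.
E[R + S | R + S > 6] = (161/54) / (7/18) = 23/3.

23/3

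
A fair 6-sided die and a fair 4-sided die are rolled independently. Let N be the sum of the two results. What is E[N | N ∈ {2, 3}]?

P(N ∈ {2, 3}) = 1/8.
Σ over the event: 2·1/24 + 3·1/12 = 1/3.
E[N | N ∈ {2, 3}] = (1/3) / (1/8) = 8/3.

8/3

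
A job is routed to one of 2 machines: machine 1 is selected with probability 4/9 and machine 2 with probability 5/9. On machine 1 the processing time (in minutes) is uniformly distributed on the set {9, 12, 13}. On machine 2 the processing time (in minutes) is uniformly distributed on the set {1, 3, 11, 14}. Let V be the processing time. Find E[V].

E[V | machine 1] = (9+12+13)/3 = 34/3.
E[V | machine 2] = (1+3+11+14)/4 = 29/4.
By the law of total expectation,
E[V] = (4/9)·(34/3) + (5/9)·(29/4) = 979/108.

979/108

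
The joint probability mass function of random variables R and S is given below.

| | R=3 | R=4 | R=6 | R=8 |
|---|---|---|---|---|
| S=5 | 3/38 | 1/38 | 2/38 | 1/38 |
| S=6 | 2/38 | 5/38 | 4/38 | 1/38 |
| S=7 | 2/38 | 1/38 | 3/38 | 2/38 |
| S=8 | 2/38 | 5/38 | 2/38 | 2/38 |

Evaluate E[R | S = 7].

11/2

P(S = 7) = 4/19.
Summing R·P(R=x,S=y) over the conditioning event gives 22/19.
E[R | S = 7] = (22/19) / (4/19) = 11/2.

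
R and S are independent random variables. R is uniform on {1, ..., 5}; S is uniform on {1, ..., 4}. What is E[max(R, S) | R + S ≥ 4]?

P(R + S ≥ 4) = 17/20.
Summing max(R,S)·P(x,y) over outcomes with R + S ≥ 4 gives 13/4.
E[max(R, S) | R + S ≥ 4] = (13/4) / (17/20) = 65/17.

65/17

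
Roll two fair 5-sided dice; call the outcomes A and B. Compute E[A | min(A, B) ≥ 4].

9/2

Outcomes with min(A, B) ≥ 4: (4,4), (4,5), (5,4), (5,5), each with probability 1/25.
E[A | min(A, B) ≥ 4] = (4 + 4 + 5 + 5) / 4 = 9/2.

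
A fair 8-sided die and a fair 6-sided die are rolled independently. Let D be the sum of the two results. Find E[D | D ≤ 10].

P(D ≤ 10) = 19/24.
E[D | D ≤ 10] = (11/2) / (19/24) = 132/19.

132/19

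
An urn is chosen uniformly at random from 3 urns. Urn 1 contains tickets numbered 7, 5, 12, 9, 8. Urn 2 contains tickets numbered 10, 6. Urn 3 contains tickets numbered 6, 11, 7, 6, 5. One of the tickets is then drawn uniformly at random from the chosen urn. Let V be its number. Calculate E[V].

E[V | urn 1] = (7+5+12+9+8)/5 = 41/5.
E[V | urn 2] = (10+6)/2 = 8.
E[V | urn 3] = (6+11+7+6+5)/5 = 7.
By the law of total expectation,
E[V] = (1/3)·(41/5) + (1/3)·(8) + (1/3)·(7) = 116/15.

116/15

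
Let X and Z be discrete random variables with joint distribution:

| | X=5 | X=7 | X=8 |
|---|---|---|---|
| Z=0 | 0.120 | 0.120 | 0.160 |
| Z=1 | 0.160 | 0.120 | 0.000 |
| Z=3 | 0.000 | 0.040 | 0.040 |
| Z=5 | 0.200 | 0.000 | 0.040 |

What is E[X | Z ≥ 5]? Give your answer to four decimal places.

5.5000

P(Z ≥ 5) = 0.240.
Σ X·P over the event = 5·(0.200) + 8·(0.040) = 1.320.
E[X | Z ≥ 5] = (1.320) / (0.240) = 5.5000.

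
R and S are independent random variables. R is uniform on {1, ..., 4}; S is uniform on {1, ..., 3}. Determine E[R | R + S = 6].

Outcomes with R + S = 6: (3,3), (4,2), each with probability 1/12.
E[R | R + S = 6] = (3 + 4) / 2 = 7/2.

7/2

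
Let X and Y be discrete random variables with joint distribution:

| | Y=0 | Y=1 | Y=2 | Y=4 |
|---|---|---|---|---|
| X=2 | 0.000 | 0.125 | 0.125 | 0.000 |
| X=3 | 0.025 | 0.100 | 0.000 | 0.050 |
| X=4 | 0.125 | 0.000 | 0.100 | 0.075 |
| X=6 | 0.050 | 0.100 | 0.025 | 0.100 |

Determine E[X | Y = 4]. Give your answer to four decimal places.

P(Y = 4) = 0.225.
Σ X·P over the event = 3·(0.050) + 4·(0.075) + 6·(0.100) = 1.050.
E[X | Y = 4] = (1.050) / (0.225) = 4.6667.

4.6667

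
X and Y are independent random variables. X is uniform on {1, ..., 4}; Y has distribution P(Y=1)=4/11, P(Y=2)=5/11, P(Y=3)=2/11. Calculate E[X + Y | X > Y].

P(X > Y) = 6/11.
Summing (X+Y)·P(x,y) over outcomes with X > Y gives 117/44.
E[X + Y | X > Y] = (117/44) / (6/11) = 39/8.

39/8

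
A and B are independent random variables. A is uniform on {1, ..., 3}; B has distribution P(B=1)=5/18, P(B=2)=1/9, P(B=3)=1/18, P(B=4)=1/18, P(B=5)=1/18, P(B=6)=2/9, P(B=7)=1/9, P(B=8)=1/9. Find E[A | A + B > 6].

56/27

P(A + B > 6) = 1/2.
Summing A·P(x,y) over outcomes with A + B > 6 gives 28/27.
E[A | A + B > 6] = (28/27) / (1/2) = 56/27.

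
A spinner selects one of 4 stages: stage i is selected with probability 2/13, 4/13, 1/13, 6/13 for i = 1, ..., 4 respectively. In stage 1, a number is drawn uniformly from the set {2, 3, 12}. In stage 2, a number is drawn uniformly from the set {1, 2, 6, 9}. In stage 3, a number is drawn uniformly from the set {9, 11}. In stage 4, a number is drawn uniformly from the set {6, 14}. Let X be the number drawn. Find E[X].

E[X | stage 1] = (2+3+12)/3 = 17/3.
E[X | stage 2] = (1+2+6+9)/4 = 9/2.
E[X | stage 3] = (9+11)/2 = 10.
E[X | stage 4] = (6+14)/2 = 10.
By the law of total expectation,
E[X] = (2/13)·(17/3) + (4/13)·(9/2) + (1/13)·(10) + (6/13)·(10) = 298/39.

298/39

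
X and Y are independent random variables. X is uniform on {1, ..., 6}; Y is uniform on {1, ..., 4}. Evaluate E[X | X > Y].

P(X > Y) = 7/12.
Summing X·P(x,y) over outcomes with X > Y gives 8/3.
E[X | X > Y] = (8/3) / (7/12) = 32/7.

32/7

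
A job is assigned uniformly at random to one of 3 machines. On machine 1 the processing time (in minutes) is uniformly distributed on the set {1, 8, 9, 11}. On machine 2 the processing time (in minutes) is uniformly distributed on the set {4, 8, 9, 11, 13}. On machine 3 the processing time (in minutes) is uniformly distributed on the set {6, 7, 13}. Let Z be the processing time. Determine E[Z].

299/36

E[Z | machine 1] = (1+8+9+11)/4 = 29/4.
E[Z | machine 2] = (4+8+9+11+13)/5 = 9.
E[Z | machine 3] = (6+7+13)/3 = 26/3.
By the law of total expectation,
E[Z] = (1/3)·(29/4) + (1/3)·(9) + (1/3)·(26/3) = 299/36.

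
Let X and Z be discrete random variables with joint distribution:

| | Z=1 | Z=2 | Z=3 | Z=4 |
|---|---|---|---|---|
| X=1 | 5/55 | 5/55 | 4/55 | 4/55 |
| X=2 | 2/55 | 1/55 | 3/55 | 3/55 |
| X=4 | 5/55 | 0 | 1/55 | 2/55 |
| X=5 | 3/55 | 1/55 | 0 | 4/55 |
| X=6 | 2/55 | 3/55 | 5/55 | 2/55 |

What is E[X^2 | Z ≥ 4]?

P(Z ≥ 4) = 3/11.
Σ X^2·P over the event = 1·(4/55) + 4·(3/55) + 16·(2/55) + 25·(4/55) + 36·(2/55) = 4.
E[X^2 | Z ≥ 4] = (4) / (3/11) = 44/3.

44/3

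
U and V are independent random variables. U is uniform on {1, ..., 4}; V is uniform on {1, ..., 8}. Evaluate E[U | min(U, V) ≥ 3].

P(min(U, V) ≥ 3) = 3/8.
Summing U·P(x,y) over outcomes with min(U, V) ≥ 3 gives 21/16.
E[U | min(U, V) ≥ 3] = (21/16) / (3/8) = 7/2.

7/2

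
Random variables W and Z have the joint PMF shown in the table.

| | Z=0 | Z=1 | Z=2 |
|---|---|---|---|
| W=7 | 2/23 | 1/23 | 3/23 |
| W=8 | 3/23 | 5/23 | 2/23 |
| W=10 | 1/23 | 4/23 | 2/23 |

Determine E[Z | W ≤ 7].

P(W ≤ 7) = 6/23.
Σ Z·P over the event = 0·(2/23) + 1·(1/23) + 2·(3/23) = 7/23.
E[Z | W ≤ 7] = (7/23) / (6/23) = 7/6.

7/6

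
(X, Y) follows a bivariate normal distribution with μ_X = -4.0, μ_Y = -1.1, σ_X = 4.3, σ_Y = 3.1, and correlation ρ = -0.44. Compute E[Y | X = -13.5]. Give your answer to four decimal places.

1.9135

The regression of Y on X has slope ρ·σ_Y/σ_X and passes through (μ_X, μ_Y).
E[Y | X=-13.5] = -1.1 + (-0.44)·(3.1/4.3)·(-13.5 − (-4.0)) = -1.1 + (-0.31721)·(-9.5) = 1.9135.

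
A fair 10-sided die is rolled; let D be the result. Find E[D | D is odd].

5

Given D is odd, D is equally likely to be any of {1, 3, 5, 7, 9}.
E[D | D is odd] = (1 + 3 + 5 + 7 + 9) / 5 = 5.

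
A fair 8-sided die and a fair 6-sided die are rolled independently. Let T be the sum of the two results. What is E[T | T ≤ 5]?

P(T ≤ 5) = 5/24.
Σ over the event: 2·1/48 + 3·1/24 + 4·1/16 + 5·1/12 = 5/6.
E[T | T ≤ 5] = (5/6) / (5/24) = 4.

4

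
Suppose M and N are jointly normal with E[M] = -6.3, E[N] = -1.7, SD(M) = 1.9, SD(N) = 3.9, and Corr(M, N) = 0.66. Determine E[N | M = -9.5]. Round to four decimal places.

-6.0352

The regression of N on M has slope ρ·σ_N/σ_M and passes through (μ_M, μ_N).
E[N | M=-9.5] = -1.7 + (0.66)·(3.9/1.9)·(-9.5 − (-6.3)) = -1.7 + (1.35474)·(-3.2) = -6.0352.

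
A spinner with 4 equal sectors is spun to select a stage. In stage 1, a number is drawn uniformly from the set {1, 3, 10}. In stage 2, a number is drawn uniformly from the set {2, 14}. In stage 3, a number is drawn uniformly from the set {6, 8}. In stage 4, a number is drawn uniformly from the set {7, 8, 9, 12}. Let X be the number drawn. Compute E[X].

43/6

E[X | stage 1] = (1+3+10)/3 = 14/3.
E[X | stage 2] = (2+14)/2 = 8.
E[X | stage 3] = (6+8)/2 = 7.
E[X | stage 4] = (7+8+9+12)/4 = 9.
By the law of total expectation,
E[X] = (1/4)·(14/3) + (1/4)·(8) + (1/4)·(7) + (1/4)·(9) = 43/6.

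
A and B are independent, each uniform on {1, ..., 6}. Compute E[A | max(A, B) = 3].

Outcomes with max(A, B) = 3: (1,3), (2,3), (3,1), (3,2), (3,3), each with probability 1/36.
E[A | max(A, B) = 3] = (1 + 2 + 3 + 3 + 3) / 5 = 12/5.

12/5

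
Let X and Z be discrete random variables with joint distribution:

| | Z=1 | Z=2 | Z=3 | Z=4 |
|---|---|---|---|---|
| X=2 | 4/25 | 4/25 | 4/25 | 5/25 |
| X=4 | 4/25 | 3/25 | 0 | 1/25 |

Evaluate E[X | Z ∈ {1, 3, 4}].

P(Z ∈ {1, 3, 4}) = 18/25.
Σ X·P over the event = 2·(4/25) + 2·(4/25) + 2·(5/25) + 4·(4/25) + 4·(1/25) = 46/25.
E[X | Z ∈ {1, 3, 4}] = (46/25) / (18/25) = 23/9.

23/9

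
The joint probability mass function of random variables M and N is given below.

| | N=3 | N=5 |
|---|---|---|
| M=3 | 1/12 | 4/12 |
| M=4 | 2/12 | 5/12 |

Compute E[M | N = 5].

P(N = 5) = 3/4.
Σ M·P over the event = 3·(4/12) + 4·(5/12) = 8/3.
E[M | N = 5] = (8/3) / (3/4) = 32/9.

32/9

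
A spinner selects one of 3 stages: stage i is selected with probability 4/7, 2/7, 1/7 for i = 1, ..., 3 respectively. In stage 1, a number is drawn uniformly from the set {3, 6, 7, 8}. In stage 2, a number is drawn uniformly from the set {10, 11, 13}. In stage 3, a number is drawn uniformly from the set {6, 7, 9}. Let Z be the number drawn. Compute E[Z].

E[Z | stage 1] = (3+6+7+8)/4 = 6.
E[Z | stage 2] = (10+11+13)/3 = 34/3.
E[Z | stage 3] = (6+7+9)/3 = 22/3.
By the law of total expectation,
E[Z] = (4/7)·(6) + (2/7)·(34/3) + (1/7)·(22/3) = 54/7.

54/7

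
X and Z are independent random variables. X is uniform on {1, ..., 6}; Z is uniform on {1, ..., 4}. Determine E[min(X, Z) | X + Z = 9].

7/2

Outcomes with X + Z = 9: (5,4), (6,3), each with probability 1/24.
E[min(X, Z) | X + Z = 9] = (4 + 3) / 2 = 7/2.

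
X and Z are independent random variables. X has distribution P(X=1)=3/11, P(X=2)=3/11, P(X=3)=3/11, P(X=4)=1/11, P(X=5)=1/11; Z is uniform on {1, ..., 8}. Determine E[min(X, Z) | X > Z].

P(X > Z) = 2/11.
Summing min(X,Z)·P(x,y) over outcomes with X > Z gives 7/22.
E[min(X, Z) | X > Z] = (7/22) / (2/11) = 7/4.

7/4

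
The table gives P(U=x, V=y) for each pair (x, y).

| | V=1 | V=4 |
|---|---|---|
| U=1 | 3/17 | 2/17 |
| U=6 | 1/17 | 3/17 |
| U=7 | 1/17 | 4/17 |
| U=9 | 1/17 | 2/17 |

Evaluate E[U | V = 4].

P(V = 4) = 11/17.
Σ U·P over the event = 1·(2/17) + 6·(3/17) + 7·(4/17) + 9·(2/17) = 66/17.
E[U | V = 4] = (66/17) / (11/17) = 6.

6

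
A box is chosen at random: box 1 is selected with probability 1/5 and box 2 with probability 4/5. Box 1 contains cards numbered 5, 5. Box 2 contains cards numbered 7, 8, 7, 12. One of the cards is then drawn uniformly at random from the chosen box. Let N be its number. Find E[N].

39/5

E[N | box 1] = (5+5)/2 = 5.
E[N | box 2] = (7+8+7+12)/4 = 17/2.
E[N] = (1/5)·(5) + (4/5)·(17/2) = 39/5.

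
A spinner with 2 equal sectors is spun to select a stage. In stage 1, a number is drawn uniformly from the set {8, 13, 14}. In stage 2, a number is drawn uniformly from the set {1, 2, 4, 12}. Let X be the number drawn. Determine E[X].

197/24

E[X | stage 1] = (8+13+14)/3 = 35/3.
E[X | stage 2] = (1+2+4+12)/4 = 19/4.
E[X] = (1/2)·(35/3) + (1/2)·(19/4) = 197/24.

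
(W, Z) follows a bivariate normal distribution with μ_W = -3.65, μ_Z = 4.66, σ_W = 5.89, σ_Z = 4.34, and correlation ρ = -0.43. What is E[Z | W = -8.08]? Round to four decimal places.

The regression of Z on W has slope ρ·σ_Z/σ_W and passes through (μ_W, μ_Z).
E[Z | W=-8.08] = 4.66 + (-0.43)·(4.34/5.89)·(-8.08 − (-3.65)) = 4.66 + (-0.31684)·(-4.43) = 6.0636.

6.0636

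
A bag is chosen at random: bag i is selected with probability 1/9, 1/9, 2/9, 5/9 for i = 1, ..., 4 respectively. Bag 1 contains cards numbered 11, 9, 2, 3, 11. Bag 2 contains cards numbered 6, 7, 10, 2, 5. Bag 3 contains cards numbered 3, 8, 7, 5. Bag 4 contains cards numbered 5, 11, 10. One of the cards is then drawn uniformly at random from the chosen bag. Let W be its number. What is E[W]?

2041/270

E[W | bag 1] = (11+9+2+3+11)/5 = 36/5.
E[W | bag 2] = (6+7+10+2+5)/5 = 6.
E[W | bag 3] = (3+8+7+5)/4 = 23/4.
E[W | bag 4] = (5+11+10)/3 = 26/3.
E[W] = (1/9)·(36/5) + (1/9)·(6) + (2/9)·(23/4) + (5/9)·(26/3) = 2041/270.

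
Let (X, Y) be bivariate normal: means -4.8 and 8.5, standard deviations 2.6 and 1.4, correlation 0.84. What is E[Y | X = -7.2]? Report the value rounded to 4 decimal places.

The regression of Y on X has slope ρ·σ_Y/σ_X and passes through (μ_X, μ_Y).
E[Y | X=-7.2] = 8.5 + (0.84)·(1.4/2.6)·(-7.2 − (-4.8)) = 8.5 + (0.45231)·(-2.4) = 7.4145.

7.4145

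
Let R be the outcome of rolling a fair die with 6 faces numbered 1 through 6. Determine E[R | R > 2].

Given R > 2, R is equally likely to be any of {3, 4, 5, 6}.
E[R | R > 2] = (3 + 4 + 5 + 6) / 4 = 9/2.

9/2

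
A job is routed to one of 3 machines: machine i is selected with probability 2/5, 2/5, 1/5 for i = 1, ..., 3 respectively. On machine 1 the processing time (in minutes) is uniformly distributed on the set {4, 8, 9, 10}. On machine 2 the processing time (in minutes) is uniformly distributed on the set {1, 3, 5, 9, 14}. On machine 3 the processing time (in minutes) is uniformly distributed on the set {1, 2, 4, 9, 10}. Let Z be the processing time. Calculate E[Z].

67/10

E[Z | machine 1] = (4+8+9+10)/4 = 31/4.
E[Z | machine 2] = (1+3+5+9+14)/5 = 32/5.
E[Z | machine 3] = (1+2+4+9+10)/5 = 26/5.
E[Z] = (2/5)·(31/4) + (2/5)·(32/5) + (1/5)·(26/5) = 67/10.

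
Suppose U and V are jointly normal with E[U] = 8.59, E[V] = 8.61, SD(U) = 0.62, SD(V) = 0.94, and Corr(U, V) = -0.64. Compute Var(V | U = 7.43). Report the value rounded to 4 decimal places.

Var(V | U=x) = (1 − ρ²)·σ_V².
Var(V | U=7.43) = (0.94)²·(1 − (-0.64)²) = 0.8836·0.5904 = 0.5217.

0.5217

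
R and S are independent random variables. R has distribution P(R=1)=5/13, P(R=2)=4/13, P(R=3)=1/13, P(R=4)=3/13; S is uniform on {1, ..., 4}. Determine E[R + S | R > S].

5

P(R > S) = 15/52.
Summing (R+S)·P(x,y) over outcomes with R > S gives 75/52.
E[R + S | R > S] = (75/52) / (15/52) = 5.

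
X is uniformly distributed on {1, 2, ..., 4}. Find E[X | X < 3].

Given X < 3, X is equally likely to be any of {1, 2}.
E[X | X < 3] = (1 + 2) / 2 = 3/2.

3/2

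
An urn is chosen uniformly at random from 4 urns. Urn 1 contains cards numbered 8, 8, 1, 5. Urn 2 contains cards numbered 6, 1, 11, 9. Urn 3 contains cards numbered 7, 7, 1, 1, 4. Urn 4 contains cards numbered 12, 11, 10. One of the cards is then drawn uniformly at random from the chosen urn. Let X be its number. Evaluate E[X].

E[X | urn 1] = (8+8+1+5)/4 = 11/2.
E[X | urn 2] = (6+1+11+9)/4 = 27/4.
E[X | urn 3] = (7+7+1+1+4)/5 = 4.
E[X | urn 4] = (12+11+10)/3 = 11.
E[X] = (1/4)·(11/2) + (1/4)·(27/4) + (1/4)·(4) + (1/4)·(11) = 109/16.

109/16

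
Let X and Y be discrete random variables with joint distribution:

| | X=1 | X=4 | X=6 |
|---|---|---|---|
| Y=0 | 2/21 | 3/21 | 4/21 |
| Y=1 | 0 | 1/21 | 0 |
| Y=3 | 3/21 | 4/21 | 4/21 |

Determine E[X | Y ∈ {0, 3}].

81/20

P(Y ∈ {0, 3}) = 20/21.
Σ X·P over the event = 1·(2/21) + 1·(3/21) + 4·(3/21) + 4·(4/21) + 6·(4/21) + 6·(4/21) = 27/7.
E[X | Y ∈ {0, 3}] = (27/7) / (20/21) = 81/20.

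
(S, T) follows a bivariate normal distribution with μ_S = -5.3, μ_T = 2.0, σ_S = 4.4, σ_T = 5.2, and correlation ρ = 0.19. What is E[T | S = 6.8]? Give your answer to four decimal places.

For a bivariate normal, E[T | S=x] = μ_T + ρ·(σ_T/σ_S)·(x − μ_S).
E[T | S=6.8] = 2.0 + (0.19)·(5.2/4.4)·(6.8 − (-5.3)) = 2.0 + (0.224545)·(12.1) = 4.7170.

4.7170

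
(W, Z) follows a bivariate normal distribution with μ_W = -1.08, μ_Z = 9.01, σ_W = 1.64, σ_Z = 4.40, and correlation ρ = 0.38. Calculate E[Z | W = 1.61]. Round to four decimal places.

11.7525

For a bivariate normal, E[Z | W=x] = μ_Z + ρ·(σ_Z/σ_W)·(x − μ_W).
E[Z | W=1.61] = 9.01 + (0.38)·(4.40/1.64)·(1.61 − (-1.08)) = 9.01 + (1.0195)·(2.69) = 11.7525.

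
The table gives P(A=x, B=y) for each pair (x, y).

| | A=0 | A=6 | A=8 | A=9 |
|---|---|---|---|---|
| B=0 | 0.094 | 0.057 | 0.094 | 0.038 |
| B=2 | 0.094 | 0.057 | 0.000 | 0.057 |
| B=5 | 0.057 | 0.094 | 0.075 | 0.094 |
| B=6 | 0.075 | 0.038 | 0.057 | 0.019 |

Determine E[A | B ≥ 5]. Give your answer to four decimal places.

P(B ≥ 5) = 0.509.
Summing A·P(A=x,B=y) over the conditioning event gives 2.865.
E[A | B ≥ 5] = (2.865) / (0.509) = 5.6287.

5.6287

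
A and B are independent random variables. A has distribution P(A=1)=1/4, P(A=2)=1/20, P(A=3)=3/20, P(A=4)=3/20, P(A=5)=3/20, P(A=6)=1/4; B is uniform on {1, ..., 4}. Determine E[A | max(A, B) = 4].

P(max(A, B) = 4) = 21/80.
Summing A·P(x,y) over outcomes with max(A, B) = 4 gives 4/5.
E[A | max(A, B) = 4] = (4/5) / (21/80) = 64/21.

64/21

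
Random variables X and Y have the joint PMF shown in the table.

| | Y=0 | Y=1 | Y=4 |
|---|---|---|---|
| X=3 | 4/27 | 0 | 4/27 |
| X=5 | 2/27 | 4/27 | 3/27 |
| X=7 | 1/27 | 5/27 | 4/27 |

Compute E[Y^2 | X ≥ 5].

P(X ≥ 5) = 19/27.
Σ Y^2·P over the event = 0·(2/27) + 1·(4/27) + 16·(3/27) + 0·(1/27) + 1·(5/27) + 16·(4/27) = 121/27.
E[Y^2 | X ≥ 5] = (121/27) / (19/27) = 121/19.

121/19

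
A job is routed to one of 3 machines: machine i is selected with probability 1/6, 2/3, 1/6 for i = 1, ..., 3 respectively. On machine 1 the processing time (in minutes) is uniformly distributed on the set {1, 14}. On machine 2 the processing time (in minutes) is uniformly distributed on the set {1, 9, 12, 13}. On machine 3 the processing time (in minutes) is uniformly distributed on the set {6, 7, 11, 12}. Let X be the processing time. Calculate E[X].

103/12

E[X | machine 1] = (1+14)/2 = 15/2.
E[X | machine 2] = (1+9+12+13)/4 = 35/4.
E[X | machine 3] = (6+7+11+12)/4 = 9.
By the law of total expectation,
E[X] = (1/6)·(15/2) + (2/3)·(35/4) + (1/6)·(9) = 103/12.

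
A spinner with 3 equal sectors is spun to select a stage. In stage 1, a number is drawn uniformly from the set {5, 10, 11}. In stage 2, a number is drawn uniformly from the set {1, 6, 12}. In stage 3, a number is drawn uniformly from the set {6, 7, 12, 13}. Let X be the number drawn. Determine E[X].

49/6

E[X | stage 1] = (5+10+11)/3 = 26/3.
E[X | stage 2] = (1+6+12)/3 = 19/3.
E[X | stage 3] = (6+7+12+13)/4 = 19/2.
E[X] = (1/3)·(26/3) + (1/3)·(19/3) + (1/3)·(19/2) = 49/6.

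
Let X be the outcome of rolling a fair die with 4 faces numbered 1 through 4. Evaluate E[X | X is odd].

2

Given X is odd, X is equally likely to be any of {1, 3}.
E[X | X is odd] = (1 + 3) / 2 = 2.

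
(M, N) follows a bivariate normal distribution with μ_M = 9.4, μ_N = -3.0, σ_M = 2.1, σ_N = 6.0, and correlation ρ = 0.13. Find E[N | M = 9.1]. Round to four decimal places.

The regression of N on M has slope ρ·σ_N/σ_M and passes through (μ_M, μ_N).
E[N | M=9.1] = -3.0 + (0.13)·(6.0/2.1)·(9.1 − (9.4)) = -3.0 + (0.37143)·(-0.3) = -3.1114.

-3.1114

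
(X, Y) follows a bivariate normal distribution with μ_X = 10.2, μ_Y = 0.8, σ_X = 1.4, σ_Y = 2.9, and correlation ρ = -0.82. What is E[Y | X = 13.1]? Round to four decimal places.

-4.1259

E[Y | X=x] = μ_Y + ρ(σ_Y/σ_X)(x − μ_X) for jointly normal variables.
E[Y | X=13.1] = 0.8 + (-0.82)·(2.9/1.4)·(13.1 − (10.2)) = 0.8 + (-1.6986)·(2.9) = -4.1259.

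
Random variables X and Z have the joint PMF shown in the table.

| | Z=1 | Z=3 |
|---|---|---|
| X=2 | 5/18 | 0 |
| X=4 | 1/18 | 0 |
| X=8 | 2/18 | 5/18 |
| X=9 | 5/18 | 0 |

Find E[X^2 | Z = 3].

64

P(Z = 3) = 5/18.
Summing X^2·P(X=x,Z=y) over the conditioning event gives 160/9.
E[X^2 | Z = 3] = (160/9) / (5/18) = 64.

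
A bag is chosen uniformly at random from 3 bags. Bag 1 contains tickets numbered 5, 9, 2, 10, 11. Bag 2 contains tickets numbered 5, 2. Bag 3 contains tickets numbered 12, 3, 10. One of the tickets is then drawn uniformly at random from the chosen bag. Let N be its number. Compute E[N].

577/90

E[N | bag 1] = (5+9+2+10+11)/5 = 37/5.
E[N | bag 2] = (5+2)/2 = 7/2.
E[N | bag 3] = (12+3+10)/3 = 25/3.
E[N] = (1/3)·(37/5) + (1/3)·(7/2) + (1/3)·(25/3) = 577/90.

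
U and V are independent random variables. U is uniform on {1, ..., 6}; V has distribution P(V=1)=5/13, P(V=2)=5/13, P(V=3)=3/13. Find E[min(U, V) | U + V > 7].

28/11

P(U + V > 7) = 11/78.
Summing min(U,V)·P(x,y) over outcomes with U + V > 7 gives 14/39.
E[min(U, V) | U + V > 7] = (14/39) / (11/78) = 28/11.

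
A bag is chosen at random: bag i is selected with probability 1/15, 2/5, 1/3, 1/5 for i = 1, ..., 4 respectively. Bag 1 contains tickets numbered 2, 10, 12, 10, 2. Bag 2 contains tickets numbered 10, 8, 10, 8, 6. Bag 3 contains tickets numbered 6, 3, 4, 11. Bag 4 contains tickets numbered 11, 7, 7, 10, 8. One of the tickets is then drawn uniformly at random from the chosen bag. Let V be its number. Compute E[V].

E[V | bag 1] = (2+10+12+10+2)/5 = 36/5.
E[V | bag 2] = (10+8+10+8+6)/5 = 42/5.
E[V | bag 3] = (6+3+4+11)/4 = 6.
E[V | bag 4] = (11+7+7+10+8)/5 = 43/5.
E[V] = (1/15)·(36/5) + (2/5)·(42/5) + (1/3)·(6) + (1/5)·(43/5) = 189/25.

189/25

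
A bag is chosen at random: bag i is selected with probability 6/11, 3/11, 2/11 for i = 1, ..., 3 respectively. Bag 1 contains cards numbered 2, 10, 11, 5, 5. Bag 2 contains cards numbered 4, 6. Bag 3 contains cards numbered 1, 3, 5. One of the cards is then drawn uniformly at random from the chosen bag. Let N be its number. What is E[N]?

303/55

E[N | bag 1] = (2+10+11+5+5)/5 = 33/5.
E[N | bag 2] = (4+6)/2 = 5.
E[N | bag 3] = (1+3+5)/3 = 3.
E[N] = (6/11)·(33/5) + (3/11)·(5) + (2/11)·(3) = 303/55.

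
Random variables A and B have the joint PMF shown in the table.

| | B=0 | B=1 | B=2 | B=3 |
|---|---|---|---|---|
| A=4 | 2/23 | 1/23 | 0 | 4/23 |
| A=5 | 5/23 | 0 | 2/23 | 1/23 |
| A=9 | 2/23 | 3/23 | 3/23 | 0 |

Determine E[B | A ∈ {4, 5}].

4/3

P(A ∈ {4, 5}) = 15/23.
Σ B·P over the event = 0·(2/23) + 1·(1/23) + 3·(4/23) + 0·(5/23) + 2·(2/23) + 3·(1/23) = 20/23.
E[B | A ∈ {4, 5}] = (20/23) / (15/23) = 4/3.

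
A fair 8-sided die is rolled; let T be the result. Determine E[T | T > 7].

8

Given T > 7, T is equally likely to be any of {8}.
E[T | T > 7] = (8) / 1 = 8.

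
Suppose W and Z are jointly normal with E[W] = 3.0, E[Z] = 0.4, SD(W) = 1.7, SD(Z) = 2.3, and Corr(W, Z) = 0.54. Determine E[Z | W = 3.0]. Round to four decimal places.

0.4000

For a bivariate normal, E[Z | W=x] = μ_Z + ρ·(σ_Z/σ_W)·(x − μ_W).
E[Z | W=3.0] = 0.4 + (0.54)·(2.3/1.7)·(3.0 − (3.0)) = 0.4 + (0.73059)·(0) = 0.4000.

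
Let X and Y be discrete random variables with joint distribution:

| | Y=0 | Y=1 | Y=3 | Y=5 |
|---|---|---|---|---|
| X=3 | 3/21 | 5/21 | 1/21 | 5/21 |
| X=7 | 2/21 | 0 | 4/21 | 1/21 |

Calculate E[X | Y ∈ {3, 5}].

53/11

P(Y ∈ {3, 5}) = 11/21.
Summing X·P(X=x,Y=y) over the conditioning event gives 53/21.
E[X | Y ∈ {3, 5}] = (53/21) / (11/21) = 53/11.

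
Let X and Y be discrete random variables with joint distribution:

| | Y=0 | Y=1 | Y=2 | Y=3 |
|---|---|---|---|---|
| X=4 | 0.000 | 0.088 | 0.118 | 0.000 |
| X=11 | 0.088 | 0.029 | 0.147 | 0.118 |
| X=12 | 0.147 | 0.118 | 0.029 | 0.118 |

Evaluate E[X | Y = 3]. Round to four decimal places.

11.5000

P(Y = 3) = 0.236.
Σ X·P over the event = 11·(0.118) + 12·(0.118) = 2.714.
E[X | Y = 3] = (2.714) / (0.236) = 11.5000.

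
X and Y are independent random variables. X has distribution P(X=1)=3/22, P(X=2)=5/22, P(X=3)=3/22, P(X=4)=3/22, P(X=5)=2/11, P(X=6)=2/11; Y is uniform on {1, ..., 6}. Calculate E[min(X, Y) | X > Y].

P(X > Y) = 14/33.
Summing min(X,Y)·P(x,y) over outcomes with X > Y gives 1.
E[min(X, Y) | X > Y] = (1) / (14/33) = 33/14.

33/14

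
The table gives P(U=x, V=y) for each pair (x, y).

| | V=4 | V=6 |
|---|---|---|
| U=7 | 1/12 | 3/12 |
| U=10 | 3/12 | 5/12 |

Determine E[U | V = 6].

71/8

P(V = 6) = 2/3.
Σ U·P over the event = 7·(3/12) + 10·(5/12) = 71/12.
E[U | V = 6] = (71/12) / (2/3) = 71/8.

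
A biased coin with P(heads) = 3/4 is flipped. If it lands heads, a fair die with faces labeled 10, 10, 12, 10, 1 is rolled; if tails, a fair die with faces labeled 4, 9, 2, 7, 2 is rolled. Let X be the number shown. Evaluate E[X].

153/20

E[X | heads] = (10+10+12+10+1)/5 = 43/5.
E[X | tails] = (4+9+2+7+2)/5 = 24/5.
By the law of total expectation,
E[X] = (3/4)·(43/5) + (1/4)·(24/5) = 153/20.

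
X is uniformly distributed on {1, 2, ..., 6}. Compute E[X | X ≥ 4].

Given X ≥ 4, X is equally likely to be any of {4, 5, 6}.
E[X | X ≥ 4] = (4 + 5 + 6) / 3 = 5.

5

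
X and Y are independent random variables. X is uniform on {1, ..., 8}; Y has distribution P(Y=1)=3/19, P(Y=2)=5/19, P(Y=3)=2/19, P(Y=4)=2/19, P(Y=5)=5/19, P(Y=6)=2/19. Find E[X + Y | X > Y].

P(X > Y) = 11/19.
Summing (X+Y)·P(x,y) over outcomes with X > Y gives 759/152.
E[X + Y | X > Y] = (759/152) / (11/19) = 69/8.

69/8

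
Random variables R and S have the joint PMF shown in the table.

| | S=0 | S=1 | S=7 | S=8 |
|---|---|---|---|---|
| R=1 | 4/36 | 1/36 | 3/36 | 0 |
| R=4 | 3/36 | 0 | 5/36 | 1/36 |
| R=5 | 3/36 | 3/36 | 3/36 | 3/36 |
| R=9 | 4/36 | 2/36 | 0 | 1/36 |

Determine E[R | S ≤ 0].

67/14

P(S ≤ 0) = 7/18.
Σ R·P over the event = 1·(4/36) + 4·(3/36) + 5·(3/36) + 9·(4/36) = 67/36.
E[R | S ≤ 0] = (67/36) / (7/18) = 67/14.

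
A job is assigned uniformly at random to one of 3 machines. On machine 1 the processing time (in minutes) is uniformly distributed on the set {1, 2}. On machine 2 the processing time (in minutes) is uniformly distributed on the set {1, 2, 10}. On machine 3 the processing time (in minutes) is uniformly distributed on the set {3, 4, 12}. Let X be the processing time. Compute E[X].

73/18

E[X | machine 1] = (1+2)/2 = 3/2.
E[X | machine 2] = (1+2+10)/3 = 13/3.
E[X | machine 3] = (3+4+12)/3 = 19/3.
E[X] = (1/3)·(3/2) + (1/3)·(13/3) + (1/3)·(19/3) = 73/18.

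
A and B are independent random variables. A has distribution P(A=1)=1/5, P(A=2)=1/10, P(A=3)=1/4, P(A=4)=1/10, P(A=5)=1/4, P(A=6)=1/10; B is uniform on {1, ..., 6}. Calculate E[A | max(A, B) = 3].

P(max(A, B) = 3) = 7/40.
Summing A·P(x,y) over outcomes with max(A, B) = 3 gives 53/120.
E[A | max(A, B) = 3] = (53/120) / (7/40) = 53/21.

53/21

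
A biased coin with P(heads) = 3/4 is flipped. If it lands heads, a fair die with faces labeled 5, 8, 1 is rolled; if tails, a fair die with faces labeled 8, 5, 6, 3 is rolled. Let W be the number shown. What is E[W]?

E[W | heads] = (5+8+1)/3 = 14/3.
E[W | tails] = (8+5+6+3)/4 = 11/2.
By the law of total expectation,
E[W] = (3/4)·(14/3) + (1/4)·(11/2) = 39/8.

39/8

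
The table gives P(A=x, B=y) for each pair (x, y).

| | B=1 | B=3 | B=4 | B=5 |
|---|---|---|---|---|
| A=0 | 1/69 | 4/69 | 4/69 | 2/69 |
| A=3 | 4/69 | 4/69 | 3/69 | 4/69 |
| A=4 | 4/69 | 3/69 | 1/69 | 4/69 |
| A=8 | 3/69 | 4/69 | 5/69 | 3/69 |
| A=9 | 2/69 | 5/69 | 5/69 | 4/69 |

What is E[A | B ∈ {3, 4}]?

199/38

P(B ∈ {3, 4}) = 38/69.
Summing A·P(A=x,B=y) over the conditioning event gives 199/69.
E[A | B ∈ {3, 4}] = (199/69) / (38/69) = 199/38.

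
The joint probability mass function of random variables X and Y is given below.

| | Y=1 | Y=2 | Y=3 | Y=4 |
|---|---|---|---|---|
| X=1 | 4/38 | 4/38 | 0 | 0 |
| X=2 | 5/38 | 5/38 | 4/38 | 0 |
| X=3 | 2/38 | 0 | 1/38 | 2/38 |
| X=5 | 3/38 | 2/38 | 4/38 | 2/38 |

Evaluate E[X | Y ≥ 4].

P(Y ≥ 4) = 2/19.
Σ X·P over the event = 3·(2/38) + 5·(2/38) = 8/19.
E[X | Y ≥ 4] = (8/19) / (2/19) = 4.

4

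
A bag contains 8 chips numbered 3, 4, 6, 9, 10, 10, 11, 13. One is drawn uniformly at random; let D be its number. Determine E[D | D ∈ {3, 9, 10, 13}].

9

P(D ∈ {3, 9, 10, 13}) = 5/8.
Σ over the event: 3·1/8 + 9·1/8 + 10·1/4 + 13·1/8 = 45/8.
E[D | D ∈ {3, 9, 10, 13}] = (45/8) / (5/8) = 9.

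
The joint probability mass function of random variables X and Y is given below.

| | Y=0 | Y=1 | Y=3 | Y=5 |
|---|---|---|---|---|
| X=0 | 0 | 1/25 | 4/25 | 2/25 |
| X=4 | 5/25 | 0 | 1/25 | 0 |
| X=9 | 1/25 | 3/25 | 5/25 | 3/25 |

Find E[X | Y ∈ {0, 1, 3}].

21/4

P(Y ∈ {0, 1, 3}) = 4/5.
Σ X·P over the event = 0·(1/25) + 0·(4/25) + 4·(5/25) + 4·(1/25) + 9·(1/25) + 9·(3/25) + 9·(5/25) = 21/5.
E[X | Y ∈ {0, 1, 3}] = (21/5) / (4/5) = 21/4.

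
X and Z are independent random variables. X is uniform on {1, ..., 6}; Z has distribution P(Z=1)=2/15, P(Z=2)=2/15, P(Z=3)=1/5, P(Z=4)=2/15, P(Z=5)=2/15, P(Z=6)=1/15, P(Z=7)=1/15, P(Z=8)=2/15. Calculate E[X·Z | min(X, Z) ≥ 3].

P(min(X, Z) ≥ 3) = 22/45.
Summing XZ·P(x,y) over outcomes with min(X, Z) ≥ 3 gives 56/5.
E[X·Z | min(X, Z) ≥ 3] = (56/5) / (22/45) = 252/11.

252/11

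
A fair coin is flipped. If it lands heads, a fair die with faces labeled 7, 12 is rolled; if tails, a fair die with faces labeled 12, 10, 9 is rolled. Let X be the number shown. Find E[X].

E[X | heads] = (7+12)/2 = 19/2.
E[X | tails] = (12+10+9)/3 = 31/3.
E[X] = (1/2)·(19/2) + (1/2)·(31/3) = 119/12.

119/12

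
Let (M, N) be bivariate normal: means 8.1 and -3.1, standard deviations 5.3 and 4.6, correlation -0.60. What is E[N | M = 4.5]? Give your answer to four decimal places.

The regression of N on M has slope ρ·σ_N/σ_M and passes through (μ_M, μ_N).
E[N | M=4.5] = -3.1 + (-0.60)·(4.6/5.3)·(4.5 − (8.1)) = -3.1 + (-0.52075)·(-3.6) = -1.2253.

-1.2253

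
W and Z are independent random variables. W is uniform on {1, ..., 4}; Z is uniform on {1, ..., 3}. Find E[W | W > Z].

10/3

Outcomes with W > Z: (2,1), (3,1), (3,2), (4,1), (4,2), (4,3), each with probability 1/12.
E[W | W > Z] = (2 + 3 + 3 + 4 + 4 + 4) / 6 = 10/3.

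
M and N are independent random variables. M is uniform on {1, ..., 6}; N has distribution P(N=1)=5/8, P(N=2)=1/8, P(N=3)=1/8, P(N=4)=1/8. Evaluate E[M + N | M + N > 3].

P(M + N > 3) = 37/48.
Summing (M+N)·P(x,y) over outcomes with M + N > 3 gives 14/3.
E[M + N | M + N > 3] = (14/3) / (37/48) = 224/37.

224/37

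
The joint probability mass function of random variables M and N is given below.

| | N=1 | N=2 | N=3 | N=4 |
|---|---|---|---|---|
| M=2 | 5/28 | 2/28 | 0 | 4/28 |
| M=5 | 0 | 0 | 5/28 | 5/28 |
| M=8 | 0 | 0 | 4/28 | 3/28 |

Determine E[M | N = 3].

P(N = 3) = 9/28.
Σ M·P over the event = 5·(5/28) + 8·(4/28) = 57/28.
E[M | N = 3] = (57/28) / (9/28) = 19/3.

19/3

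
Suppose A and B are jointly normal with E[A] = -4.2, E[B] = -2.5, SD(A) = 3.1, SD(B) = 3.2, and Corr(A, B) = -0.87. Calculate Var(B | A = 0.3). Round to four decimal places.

For a bivariate normal, Var(B | A=x) = σ_B²(1 − ρ²).
Var(B | A=0.3) = (3.2)²·(1 − (-0.87)²) = 10.24·0.2431 = 2.4893.

2.4893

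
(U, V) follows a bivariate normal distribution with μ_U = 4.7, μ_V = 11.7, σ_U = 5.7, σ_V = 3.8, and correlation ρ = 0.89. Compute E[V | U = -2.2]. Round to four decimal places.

7.6060

E[V | U=x] = μ_V + ρ(σ_V/σ_U)(x − μ_U) for jointly normal variables.
E[V | U=-2.2] = 11.7 + (0.89)·(3.8/5.7)·(-2.2 − (4.7)) = 11.7 + (0.59333)·(-6.9) = 7.6060.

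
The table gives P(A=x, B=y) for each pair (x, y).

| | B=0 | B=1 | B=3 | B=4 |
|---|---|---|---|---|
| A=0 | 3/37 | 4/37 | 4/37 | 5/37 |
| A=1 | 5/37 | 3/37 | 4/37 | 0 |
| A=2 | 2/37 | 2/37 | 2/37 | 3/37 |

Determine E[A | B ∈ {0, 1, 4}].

P(B ∈ {0, 1, 4}) = 27/37.
Σ A·P over the event = 0·(3/37) + 0·(4/37) + 0·(5/37) + 1·(5/37) + 1·(3/37) + 2·(2/37) + 2·(2/37) + 2·(3/37) = 22/37.
E[A | B ∈ {0, 1, 4}] = (22/37) / (27/37) = 22/27.

22/27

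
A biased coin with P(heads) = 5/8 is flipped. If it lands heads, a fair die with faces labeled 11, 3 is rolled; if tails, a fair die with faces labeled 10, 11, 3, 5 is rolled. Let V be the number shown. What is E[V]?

E[V | heads] = (11+3)/2 = 7.
E[V | tails] = (10+11+3+5)/4 = 29/4.
By the law of total expectation,
E[V] = (5/8)·(7) + (3/8)·(29/4) = 227/32.

227/32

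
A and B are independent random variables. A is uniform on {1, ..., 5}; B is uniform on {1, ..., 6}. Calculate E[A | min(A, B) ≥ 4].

9/2

Outcomes with min(A, B) ≥ 4: (4,4), (4,5), (4,6), (5,4), (5,5), (5,6), each with probability 1/30.
E[A | min(A, B) ≥ 4] = (4 + 4 + 4 + 5 + 5 + 5) / 6 = 9/2.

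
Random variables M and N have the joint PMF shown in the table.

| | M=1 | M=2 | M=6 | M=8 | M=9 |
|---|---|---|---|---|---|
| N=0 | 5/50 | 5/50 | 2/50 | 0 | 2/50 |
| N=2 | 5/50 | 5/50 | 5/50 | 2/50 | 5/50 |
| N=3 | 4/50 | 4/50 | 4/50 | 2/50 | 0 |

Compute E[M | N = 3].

P(N = 3) = 7/25.
Σ M·P over the event = 1·(4/50) + 2·(4/50) + 6·(4/50) + 8·(2/50) = 26/25.
E[M | N = 3] = (26/25) / (7/25) = 26/7.

26/7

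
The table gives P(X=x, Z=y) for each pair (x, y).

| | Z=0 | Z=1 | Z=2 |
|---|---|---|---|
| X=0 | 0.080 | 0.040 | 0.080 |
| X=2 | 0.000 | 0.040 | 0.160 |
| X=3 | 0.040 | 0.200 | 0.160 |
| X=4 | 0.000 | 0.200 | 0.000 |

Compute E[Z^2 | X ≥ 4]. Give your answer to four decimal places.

1.0000

P(X ≥ 4) = 0.200.
Σ Z^2·P over the event = 1·(0.200) = 0.200.
E[Z^2 | X ≥ 4] = (0.200) / (0.200) = 1.0000.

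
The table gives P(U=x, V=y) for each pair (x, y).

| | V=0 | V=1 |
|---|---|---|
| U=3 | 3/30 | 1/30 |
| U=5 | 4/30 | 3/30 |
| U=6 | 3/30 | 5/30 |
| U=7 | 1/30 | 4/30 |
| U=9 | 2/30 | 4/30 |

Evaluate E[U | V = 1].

P(V = 1) = 17/30.
Σ U·P over the event = 3·(1/30) + 5·(3/30) + 6·(5/30) + 7·(4/30) + 9·(4/30) = 56/15.
E[U | V = 1] = (56/15) / (17/30) = 112/17.

112/17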